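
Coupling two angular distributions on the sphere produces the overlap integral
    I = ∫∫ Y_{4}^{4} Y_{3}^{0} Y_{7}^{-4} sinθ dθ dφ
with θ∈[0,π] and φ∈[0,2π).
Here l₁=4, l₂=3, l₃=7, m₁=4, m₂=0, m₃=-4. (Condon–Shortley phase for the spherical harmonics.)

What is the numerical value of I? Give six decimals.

m-sum 0 ✓  L=14 even ✓  1≤7≤7 ✓
Π(2lᵢ+1) = 9×7×15 = 945
triangle coeff Δ(4,3,7) = 1/45045
Σ_t [0,0]: t=0:+1/20736 = 1/20736
(3j)²=35/1287 [(4 3 7; 0 0 0)], sign=-1
Σ_t [0,0]: t=0:+1/1451520 = 1/1451520
(3j)²=1/273 [(4 3 7; 4 0 -4)], sign=-1
⇒ 4πI² = 175/1859
I = (+1)√(175/1859/(4π)) = 0.08655146

0.086551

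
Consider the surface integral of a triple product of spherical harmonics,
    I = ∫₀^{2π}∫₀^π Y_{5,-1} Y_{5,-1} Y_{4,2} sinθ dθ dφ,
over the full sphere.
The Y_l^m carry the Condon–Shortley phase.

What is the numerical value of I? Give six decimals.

Checks pass: Σm=0; 14 even; l₃=4∈[0,10].
(2·5+1)(2·5+1)(2·4+1) = 1089
Δ: 6! 4! 4! / 15! → 1/3153150
sum: t=1:−1/69120 t=2:+1/1728 t=3:−1/576 t=4:+1/1728 t=5:−1/69120 = -7/11520
3j²(5 5 4; 0 0 0) = Δ·Π!·Σ² = 2/143  (sign -1)
sum: t=2:+1/4608 t=3:−1/1296 t=4:+1/4608 = -7/20736
3j²(5 5 4; -1 -1 2) = Δ·Π!·Σ² = 20/1287  (sign -1)
combine: 4πI² = 1089·2/143·20/1287 = 40/169
take √, sign +1: I = 0.13724032

0.137240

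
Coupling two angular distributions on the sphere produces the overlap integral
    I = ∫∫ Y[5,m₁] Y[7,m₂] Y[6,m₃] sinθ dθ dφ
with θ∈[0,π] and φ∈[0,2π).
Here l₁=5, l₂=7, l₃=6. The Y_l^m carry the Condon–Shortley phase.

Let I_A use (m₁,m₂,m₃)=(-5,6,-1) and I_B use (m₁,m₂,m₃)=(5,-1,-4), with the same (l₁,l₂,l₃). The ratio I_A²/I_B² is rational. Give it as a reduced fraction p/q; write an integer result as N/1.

l's match ⇒ only the (l;m) 3-j factors differ between A and B.
A: triangle coeff Δ(5,7,6) = 1/174594420; Σ_t [6,6]: t=6:+1/87091200 = 1/87091200; (3j)²=10/969 [(5 7 6; -5 6 -1)], sign=-1
B: triangle coeff Δ(5,7,6) = 1/174594420; Σ_t [0,0]: t=0:+1/24883200 = 1/24883200; (3j)²=980/138567 [(5 7 6; 5 -1 -4)], sign=+1
I_A²/I_B² = (10/969)/(980/138567) = 143/98

143/98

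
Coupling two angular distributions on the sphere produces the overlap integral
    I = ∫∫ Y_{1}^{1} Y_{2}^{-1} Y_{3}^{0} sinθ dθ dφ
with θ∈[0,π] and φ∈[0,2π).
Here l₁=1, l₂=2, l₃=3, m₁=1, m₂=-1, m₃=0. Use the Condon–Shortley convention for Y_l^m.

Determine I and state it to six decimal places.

m-sum 0 ✓  L=6 even ✓  1≤3≤3 ✓
Π(2lᵢ+1) = 3×5×7 = 105
triangle coeff Δ(1,2,3) = 1/105
Σ_t [0,0]: t=0:+1/4 = 1/4
(3j)²=3/35 [(1 2 3; 0 0 0)], sign=-1
Σ_t [0,0]: t=0:+1/12 = 1/12
(3j)²=1/35 [(1 2 3; 1 -1 0)], sign=-1
⇒ 4πI² = 9/35
I = (+1)√(9/35/(4π)) = 0.14304817

0.143048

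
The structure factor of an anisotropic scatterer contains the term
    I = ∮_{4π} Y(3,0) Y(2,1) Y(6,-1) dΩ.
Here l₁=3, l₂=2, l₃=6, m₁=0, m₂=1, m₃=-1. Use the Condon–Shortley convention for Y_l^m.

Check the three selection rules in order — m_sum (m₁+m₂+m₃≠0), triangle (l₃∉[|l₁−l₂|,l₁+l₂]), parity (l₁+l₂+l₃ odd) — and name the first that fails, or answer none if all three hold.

triangle

azimuthal sum: 0 + 1 − 1 = 0  ✓
1 ≤ 6 ≤ 5 (triangle on l)  ✗
L = 3 + 2 + 6 = 11 (odd)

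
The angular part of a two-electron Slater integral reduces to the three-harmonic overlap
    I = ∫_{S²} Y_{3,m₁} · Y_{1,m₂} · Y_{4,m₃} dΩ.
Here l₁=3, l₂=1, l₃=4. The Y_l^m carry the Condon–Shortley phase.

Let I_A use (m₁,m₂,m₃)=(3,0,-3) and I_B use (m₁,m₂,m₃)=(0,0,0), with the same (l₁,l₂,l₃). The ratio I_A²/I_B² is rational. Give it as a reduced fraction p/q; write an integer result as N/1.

Same 3,1,4: normalisation and zero-m 3j drop out of the ratio.
A: Δ: 0! 6! 2! / 9! → 1/252; sum: t=0:+1/720 = 1/720; 3j²(3 1 4; 3 0 -3) = Δ·Π!·Σ² = 1/36  (sign -1)
B: Δ: 0! 6! 2! / 9! → 1/252; sum: t=0:+1/36 = 1/36; 3j²(3 1 4; 0 0 0) = Δ·Π!·Σ² = 4/63  (sign +1)
I_A²/I_B² = (1/36)/(4/63) = 7/16

7/16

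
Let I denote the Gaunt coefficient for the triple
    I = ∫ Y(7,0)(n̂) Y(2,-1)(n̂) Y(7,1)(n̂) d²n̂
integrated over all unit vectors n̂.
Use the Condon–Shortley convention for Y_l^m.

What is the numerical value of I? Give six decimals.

-0.026159

Rules hold: Σm=0, L=16 even, 5≤7≤9.
N = 15·5·15 = 1125
Δ = 2!·12!·2!/17! = 1/185640
Racah Σ t=0..2: t=0:+1/2419200 t=1:−1/518400 t=2:+1/2419200 = -1/907200
⇒ 3j(7 2 7; 0 0 0)² = 56/3315, sgn +1
Racah Σ t=0..1: t=0:+1/1209600 t=1:−1/1036800 = -1/7257600
⇒ 3j(7 2 7; 0 -1 1)² = 1/2210, sgn -1
4πI² = N·(3j₀)²·(3jₘ)² = 420/48841
I = -1·√(0.00859933/4π) = -0.02615938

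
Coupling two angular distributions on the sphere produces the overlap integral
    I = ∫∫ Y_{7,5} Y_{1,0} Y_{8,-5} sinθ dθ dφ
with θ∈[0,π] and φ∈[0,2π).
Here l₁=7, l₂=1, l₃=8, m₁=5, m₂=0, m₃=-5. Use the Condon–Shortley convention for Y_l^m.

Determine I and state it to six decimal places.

Checks pass: Σm=0; 16 even; l₃=8∈[6,8].
(2·7+1)(2·1+1)(2·8+1) = 765
Δ: 0! 14! 2! / 17! → 1/2040
sum: t=0:+1/25401600 = 1/25401600
3j²(7 1 8; 0 0 0) = Δ·Π!·Σ² = 8/255  (sign +1)
sum: t=0:+1/958003200 = 1/958003200
3j²(7 1 8; 5 0 -5) = Δ·Π!·Σ² = 13/680  (sign -1)
combine: 4πI² = 765·8/255·13/680 = 39/85
take √, sign -1: I = -0.19108118

-0.191081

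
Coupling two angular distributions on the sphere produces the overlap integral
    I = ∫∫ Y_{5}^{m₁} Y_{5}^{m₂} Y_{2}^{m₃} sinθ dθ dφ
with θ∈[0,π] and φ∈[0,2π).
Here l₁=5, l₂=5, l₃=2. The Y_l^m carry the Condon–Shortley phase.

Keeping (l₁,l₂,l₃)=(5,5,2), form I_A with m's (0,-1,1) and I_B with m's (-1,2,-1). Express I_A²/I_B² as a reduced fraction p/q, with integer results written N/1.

5/42

Shared (l₁,l₂,l₃)=(5,5,2): N and (l;000)² cancel in I_A²/I_B².
A: Δ = 8!·2!·2!/13! = 1/38610; Racah Σ t=3..4: t=3:−1/1440 t=4:+1/1152 = 1/5760; ⇒ 3j(5 5 2; 0 -1 1)² = 1/858, sgn -1
B: Δ = 8!·2!·2!/13! = 1/38610; Racah Σ t=5..6: t=5:−1/1440 t=6:+1/2880 = -1/2880; ⇒ 3j(5 5 2; -1 2 -1)² = 7/715, sgn +1
I_A²/I_B² = (1/858)/(7/715) = 5/42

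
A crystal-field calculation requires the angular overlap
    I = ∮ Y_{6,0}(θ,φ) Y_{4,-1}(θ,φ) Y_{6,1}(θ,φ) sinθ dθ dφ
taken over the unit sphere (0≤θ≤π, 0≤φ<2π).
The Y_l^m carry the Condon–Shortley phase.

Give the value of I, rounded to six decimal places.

Rules hold: Σm=0, L=16 even, 2≤6≤10.
N = 13·9·13 = 1521
Δ = 4!·8!·4!/17! = 1/15315300
Racah Σ t=0..4: t=0:+1/829440 t=1:−1/25920 t=2:+1/9216 t=3:−1/25920 t=4:+1/829440 = 7/207360
⇒ 3j(6 4 6; 0 0 0)² = 28/2431, sgn +1
Racah Σ t=0..3: t=0:+1/207360 t=1:−1/17280 t=2:+1/13824 t=3:−1/103680 = 1/103680
⇒ 3j(6 4 6; 0 -1 1)² = 10/7293, sgn -1
4πI² = N·(3j₀)²·(3jₘ)² = 840/34969
I = -1·√(0.0240213/4π) = -0.04372130

-0.043721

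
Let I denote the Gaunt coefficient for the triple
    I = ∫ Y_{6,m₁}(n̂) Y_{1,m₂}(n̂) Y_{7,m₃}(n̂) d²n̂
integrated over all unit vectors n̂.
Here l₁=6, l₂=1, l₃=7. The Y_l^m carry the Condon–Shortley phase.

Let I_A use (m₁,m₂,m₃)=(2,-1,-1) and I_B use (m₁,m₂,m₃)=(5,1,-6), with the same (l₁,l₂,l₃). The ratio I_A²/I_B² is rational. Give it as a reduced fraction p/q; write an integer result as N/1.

5/26

Same 6,1,7: normalisation and zero-m 3j drop out of the ratio.
A: Δ: 0! 12! 2! / 15! → 1/1365; sum: t=0:+1/1935360 = 1/1935360; 3j²(6 1 7; 2 -1 -1) = Δ·Π!·Σ² = 1/91  (sign +1)
B: Δ: 0! 12! 2! / 15! → 1/1365; sum: t=0:+1/79833600 = 1/79833600; 3j²(6 1 7; 5 1 -6) = Δ·Π!·Σ² = 2/35  (sign -1)
I_A²/I_B² = (1/91)/(2/35) = 5/26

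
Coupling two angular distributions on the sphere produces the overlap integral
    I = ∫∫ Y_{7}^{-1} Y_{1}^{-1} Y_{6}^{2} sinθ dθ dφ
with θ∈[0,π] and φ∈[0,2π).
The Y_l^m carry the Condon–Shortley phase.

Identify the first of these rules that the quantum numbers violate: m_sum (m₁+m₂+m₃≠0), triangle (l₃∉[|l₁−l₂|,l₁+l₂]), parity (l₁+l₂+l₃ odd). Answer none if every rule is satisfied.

none

azimuthal sum: -1 − 1 + 2 = 0  ✓
6 ≤ 6 ≤ 8 (triangle on l)  ✓
L = 7 + 1 + 6 = 14 (even)  ✓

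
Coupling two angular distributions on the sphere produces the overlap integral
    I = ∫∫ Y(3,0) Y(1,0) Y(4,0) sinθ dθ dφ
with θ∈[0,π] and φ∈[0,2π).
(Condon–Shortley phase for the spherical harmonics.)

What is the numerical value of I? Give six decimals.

Checks pass: Σm=0; 8 even; l₃=4∈[2,4].
(2·3+1)(2·1+1)(2·4+1) = 189
Δ: 0! 6! 2! / 9! → 1/252
sum: t=0:+1/36 = 1/36
3j²(3 1 4; 0 0 0) = Δ·Π!·Σ² = 4/63  (sign +1)
(m-triple is (0,0,0) — same symbol as above.)
combine: 4πI² = 189·4/63·4/63 = 16/21
take √, sign +1: I = 0.24623252

0.246233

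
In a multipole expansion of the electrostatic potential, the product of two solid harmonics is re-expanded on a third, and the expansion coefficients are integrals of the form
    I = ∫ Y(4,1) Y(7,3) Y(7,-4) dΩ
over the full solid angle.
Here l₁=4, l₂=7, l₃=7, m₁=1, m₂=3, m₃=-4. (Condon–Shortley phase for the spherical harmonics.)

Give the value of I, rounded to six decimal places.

m-sum 0 ✓  L=18 even ✓  3≤7≤11 ✓
Π(2lᵢ+1) = 9×15×15 = 2025
triangle coeff Δ(4,7,7) = 1/58198140
Σ_t [0,4]: t=0:+1/17418240 t=1:−1/622080 t=2:+1/230400 t=3:−1/622080 t=4:+1/17418240 = 1/806400
(3j)²=2268/230945 [(4 7 7; 0 0 0)], sign=-1
Σ_t [0,3]: t=0:+1/522547200 t=1:−1/8709120 t=2:+1/1935360 t=3:−1/4354560 = 13/74649600
(3j)²=91/11628 [(4 7 7; 1 3 -4)], sign=-1
⇒ 4πI² = 178605/1147619
I = (+1)√(178605/1147619/(4π)) = 0.11128663

0.111287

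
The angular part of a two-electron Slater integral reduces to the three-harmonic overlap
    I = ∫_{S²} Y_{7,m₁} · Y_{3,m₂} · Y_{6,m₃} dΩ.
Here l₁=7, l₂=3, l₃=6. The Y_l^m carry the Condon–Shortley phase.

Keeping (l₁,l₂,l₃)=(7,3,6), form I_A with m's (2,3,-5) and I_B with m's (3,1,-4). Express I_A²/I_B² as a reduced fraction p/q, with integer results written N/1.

Shared (l₁,l₂,l₃)=(7,3,6): N and (l;000)² cancel in I_A²/I_B².
A: Δ = 4!·10!·2!/17! = 1/2042040; Racah Σ t=4..4: t=4:+1/17418240 = 1/17418240; ⇒ 3j(7 3 6; 2 3 -5)² = 25/12376, sgn -1
B: Δ = 4!·10!·2!/17! = 1/2042040; Racah Σ t=2..4: t=2:+1/645120 t=3:−1/2177280 t=4:+1/174182400 = 191/174182400; ⇒ 3j(7 3 6; 3 1 -4)² = 36481/2042040, sgn +1
I_A²/I_B² = (25/12376)/(36481/2042040) = 4125/36481

4125/36481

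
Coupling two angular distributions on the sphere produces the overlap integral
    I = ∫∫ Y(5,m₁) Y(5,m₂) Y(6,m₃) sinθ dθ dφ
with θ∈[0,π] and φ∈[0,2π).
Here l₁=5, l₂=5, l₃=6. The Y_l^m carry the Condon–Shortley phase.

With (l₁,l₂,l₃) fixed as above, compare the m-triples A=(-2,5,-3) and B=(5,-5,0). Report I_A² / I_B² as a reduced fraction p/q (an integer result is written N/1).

Shared (l₁,l₂,l₃)=(5,5,6): N and (l;000)² cancel in I_A²/I_B².
A: Δ = 4!·6!·6!/17! = 1/28588560; Racah Σ t=4..4: t=4:+1/622080 = 1/622080; ⇒ 3j(5 5 6; -2 5 -3)² = 105/4862, sgn -1
B: Δ = 4!·6!·6!/17! = 1/28588560; Racah Σ t=0..0: t=0:+1/12441600 = 1/12441600; ⇒ 3j(5 5 6; 5 -5 0)² = 15/9724, sgn +1
I_A²/I_B² = (105/4862)/(15/9724) = 14/1

14/1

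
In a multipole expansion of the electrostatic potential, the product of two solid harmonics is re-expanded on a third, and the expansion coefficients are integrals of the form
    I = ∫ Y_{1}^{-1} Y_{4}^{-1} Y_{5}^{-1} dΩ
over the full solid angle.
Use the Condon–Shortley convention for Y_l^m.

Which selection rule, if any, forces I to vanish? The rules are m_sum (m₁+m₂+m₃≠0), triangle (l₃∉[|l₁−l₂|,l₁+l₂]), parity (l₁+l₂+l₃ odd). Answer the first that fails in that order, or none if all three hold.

m₁+m₂+m₃ = -1 − 1 − 1 = -3  ✗
triangle: |1−4|=3 ≤ l₃=5 ≤ 1+4=5
parity: l₁+l₂+l₃ = 10 is even

m_sum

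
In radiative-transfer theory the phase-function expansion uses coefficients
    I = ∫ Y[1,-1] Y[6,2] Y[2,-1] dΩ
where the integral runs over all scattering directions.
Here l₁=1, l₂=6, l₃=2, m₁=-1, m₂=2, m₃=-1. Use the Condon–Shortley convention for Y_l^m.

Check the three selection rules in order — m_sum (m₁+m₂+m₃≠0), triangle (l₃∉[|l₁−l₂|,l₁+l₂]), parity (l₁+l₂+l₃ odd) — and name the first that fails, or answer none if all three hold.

Σmᵢ = 0  ✓
l₃∈[|l₁−l₂|,l₁+l₂]=[5,7], have l₃=2  ✗
Σlᵢ = 9 ⇒ odd

triangle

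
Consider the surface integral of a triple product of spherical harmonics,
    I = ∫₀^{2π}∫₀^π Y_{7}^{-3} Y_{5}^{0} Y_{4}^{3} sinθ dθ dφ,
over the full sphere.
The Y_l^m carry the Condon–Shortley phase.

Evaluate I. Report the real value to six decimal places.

Rules hold: Σm=0, L=16 even, 2≤4≤12.
N = 15·11·9 = 1485
Δ = 8!·6!·2!/17! = 1/6126120
Racah Σ t=3..5: t=3:−1/69120 t=4:+1/20736 t=5:−1/69120 = 1/51840
⇒ 3j(7 5 4; 0 0 0)² = 280/21879, sgn +1
Racah Σ t=4..5: t=4:+1/414720 t=5:−1/172800 = -7/2073600
⇒ 3j(7 5 4; -3 0 3)² = 343/29172, sgn +1
4πI² = N·(3j₀)²·(3jₘ)² = 120050/537251
I = +1·√(0.223452/4π) = 0.13334832

0.133348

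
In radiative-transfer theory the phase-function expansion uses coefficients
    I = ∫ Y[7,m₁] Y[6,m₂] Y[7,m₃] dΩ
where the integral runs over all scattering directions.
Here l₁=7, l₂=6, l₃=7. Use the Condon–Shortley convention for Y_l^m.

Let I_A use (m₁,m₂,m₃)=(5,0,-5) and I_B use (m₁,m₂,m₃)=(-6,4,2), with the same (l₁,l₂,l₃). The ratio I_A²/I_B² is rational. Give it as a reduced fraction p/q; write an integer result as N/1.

Shared (l₁,l₂,l₃)=(7,6,7): N and (l;000)² cancel in I_A²/I_B².
A: Δ = 6!·8!·6!/21! = 1/2444321880; Racah Σ t=0..2: t=0:+1/746496000 t=1:−1/72576000 t=2:+1/92897280 = -1/597196800; ⇒ 3j(7 6 7; 5 0 -5)² = 55/100776, sgn -1
B: Δ = 6!·8!·6!/21! = 1/2444321880; Racah Σ t=5..6: t=5:−1/580608000 t=6:+1/174182400 = 1/248832000; ⇒ 3j(7 6 7; -6 4 2)² = 21/1615, sgn -1
I_A²/I_B² = (55/100776)/(21/1615) = 275/6552

275/6552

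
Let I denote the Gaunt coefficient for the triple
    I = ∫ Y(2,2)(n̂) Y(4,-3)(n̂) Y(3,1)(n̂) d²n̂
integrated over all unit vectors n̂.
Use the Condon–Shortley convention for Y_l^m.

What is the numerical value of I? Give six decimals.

L=9 odd ⇒ parity kills the (l;000) factor ⇒ I = 0

0.000000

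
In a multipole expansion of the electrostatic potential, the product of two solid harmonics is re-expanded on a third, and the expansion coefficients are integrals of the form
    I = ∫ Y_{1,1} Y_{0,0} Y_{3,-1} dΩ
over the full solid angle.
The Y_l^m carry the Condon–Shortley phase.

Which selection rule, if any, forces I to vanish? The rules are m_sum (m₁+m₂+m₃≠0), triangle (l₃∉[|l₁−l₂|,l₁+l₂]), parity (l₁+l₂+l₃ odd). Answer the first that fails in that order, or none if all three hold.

triangle

m₁+m₂+m₃ = 1 + 0 − 1 = 0  ✓
triangle: |1−0|=1 ≤ l₃=3 ≤ 1+0=1  ✗
parity: l₁+l₂+l₃ = 4 is even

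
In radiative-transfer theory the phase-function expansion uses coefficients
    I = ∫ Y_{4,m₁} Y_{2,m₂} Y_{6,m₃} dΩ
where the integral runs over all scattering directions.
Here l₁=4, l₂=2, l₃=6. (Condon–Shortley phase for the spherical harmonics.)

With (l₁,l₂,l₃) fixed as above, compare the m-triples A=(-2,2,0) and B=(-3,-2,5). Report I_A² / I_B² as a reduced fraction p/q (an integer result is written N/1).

1/22

Same 4,2,6: normalisation and zero-m 3j drop out of the ratio.
A: Δ: 0! 8! 4! / 13! → 1/6435; sum: t=0:+1/34560 = 1/34560; 3j²(4 2 6; -2 2 0) = Δ·Π!·Σ² = 1/429  (sign +1)
B: Δ: 0! 8! 4! / 13! → 1/6435; sum: t=0:+1/120960 = 1/120960; 3j²(4 2 6; -3 -2 5) = Δ·Π!·Σ² = 2/39  (sign -1)
I_A²/I_B² = (1/429)/(2/39) = 1/22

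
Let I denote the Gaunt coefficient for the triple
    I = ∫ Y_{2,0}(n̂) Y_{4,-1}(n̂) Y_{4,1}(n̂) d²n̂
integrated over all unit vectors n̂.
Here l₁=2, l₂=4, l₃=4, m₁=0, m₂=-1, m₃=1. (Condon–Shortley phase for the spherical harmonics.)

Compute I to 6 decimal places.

-0.139264

Checks pass: Σm=0; 10 even; l₃=4∈[2,6].
(2·2+1)(2·4+1)(2·4+1) = 405
Δ: 2! 2! 6! / 11! → 1/13860
sum: t=0:+1/192 t=1:−1/36 t=2:+1/192 = -5/288
3j²(2 4 4; 0 0 0) = Δ·Π!·Σ² = 20/693  (sign -1)
sum: t=0:+1/144 t=1:−1/48 t=2:+1/480 = -17/1440
3j²(2 4 4; 0 -1 1) = Δ·Π!·Σ² = 289/13860  (sign +1)
combine: 4πI² = 405·20/693·289/13860 = 1445/5929
take √, sign -1: I = -0.13926381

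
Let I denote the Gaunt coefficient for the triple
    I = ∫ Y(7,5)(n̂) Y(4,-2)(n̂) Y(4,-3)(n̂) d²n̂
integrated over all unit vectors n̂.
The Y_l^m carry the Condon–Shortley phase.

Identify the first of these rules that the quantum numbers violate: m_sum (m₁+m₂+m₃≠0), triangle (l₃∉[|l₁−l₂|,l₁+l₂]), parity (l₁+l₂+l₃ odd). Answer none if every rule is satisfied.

parity

m₁+m₂+m₃ = 5 − 2 − 3 = 0  ✓
triangle: |7−4|=3 ≤ l₃=4 ≤ 7+4=11  ✓
parity: l₁+l₂+l₃ = 15 is odd  ✗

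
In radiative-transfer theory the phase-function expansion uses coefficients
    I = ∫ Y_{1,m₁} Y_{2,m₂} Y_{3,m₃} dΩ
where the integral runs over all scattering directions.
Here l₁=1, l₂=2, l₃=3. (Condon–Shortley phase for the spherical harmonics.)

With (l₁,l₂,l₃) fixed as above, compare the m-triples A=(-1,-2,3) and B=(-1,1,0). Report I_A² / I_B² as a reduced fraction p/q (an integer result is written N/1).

5/1

l's match ⇒ only the (l;m) 3-j factors differ between A and B.
A: triangle coeff Δ(1,2,3) = 1/105; Σ_t [0,0]: t=0:+1/48 = 1/48; (3j)²=1/7 [(1 2 3; -1 -2 3)], sign=+1
B: triangle coeff Δ(1,2,3) = 1/105; Σ_t [0,0]: t=0:+1/12 = 1/12; (3j)²=1/35 [(1 2 3; -1 1 0)], sign=-1
I_A²/I_B² = (1/7)/(1/35) = 5/1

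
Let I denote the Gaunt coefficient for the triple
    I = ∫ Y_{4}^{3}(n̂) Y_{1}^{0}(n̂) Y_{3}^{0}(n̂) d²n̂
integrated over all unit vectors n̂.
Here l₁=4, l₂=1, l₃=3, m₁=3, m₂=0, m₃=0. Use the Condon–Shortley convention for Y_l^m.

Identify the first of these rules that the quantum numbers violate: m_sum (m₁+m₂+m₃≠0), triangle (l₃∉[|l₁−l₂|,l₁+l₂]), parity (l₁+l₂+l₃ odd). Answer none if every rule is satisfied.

m_sum

azimuthal sum: 3 + 0 + 0 = 3  ✗
3 ≤ 3 ≤ 5 (triangle on l)
L = 4 + 1 + 3 = 8 (even)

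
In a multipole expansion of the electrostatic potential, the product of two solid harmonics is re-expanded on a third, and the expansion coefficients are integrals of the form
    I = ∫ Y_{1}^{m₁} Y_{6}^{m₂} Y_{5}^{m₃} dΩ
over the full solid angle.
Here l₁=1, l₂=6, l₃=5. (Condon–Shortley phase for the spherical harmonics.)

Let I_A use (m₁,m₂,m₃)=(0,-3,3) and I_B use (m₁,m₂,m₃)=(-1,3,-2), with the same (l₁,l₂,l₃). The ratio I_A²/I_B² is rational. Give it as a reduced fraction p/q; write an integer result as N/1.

3/4

Same 1,6,5: normalisation and zero-m 3j drop out of the ratio.
A: Δ: 2! 0! 10! / 13! → 1/858; sum: t=1:−1/80640 = -1/80640; 3j²(1 6 5; 0 -3 3) = Δ·Π!·Σ² = 9/286  (sign -1)
B: Δ: 2! 0! 10! / 13! → 1/858; sum: t=2:+1/60480 = 1/60480; 3j²(1 6 5; -1 3 -2) = Δ·Π!·Σ² = 6/143  (sign -1)
I_A²/I_B² = (9/286)/(6/143) = 3/4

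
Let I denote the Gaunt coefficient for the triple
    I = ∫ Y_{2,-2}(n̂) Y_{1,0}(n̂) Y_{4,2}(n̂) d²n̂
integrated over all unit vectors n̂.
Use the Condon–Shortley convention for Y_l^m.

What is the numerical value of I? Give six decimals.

0.000000

triangle: need 1≤l₃≤3, have 4; I=0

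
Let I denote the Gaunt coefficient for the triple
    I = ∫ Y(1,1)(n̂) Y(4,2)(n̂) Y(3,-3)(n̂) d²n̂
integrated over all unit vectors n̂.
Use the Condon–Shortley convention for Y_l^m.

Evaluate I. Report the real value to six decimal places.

0.061558

Checks pass: Σm=0; 8 even; l₃=3∈[3,5].
(2·1+1)(2·4+1)(2·3+1) = 189
Δ: 2! 0! 6! / 9! → 1/252
sum: t=1:−1/36 = -1/36
3j²(1 4 3; 0 0 0) = Δ·Π!·Σ² = 4/63  (sign +1)
sum: t=0:+1/1440 = 1/1440
3j²(1 4 3; 1 2 -3) = Δ·Π!·Σ² = 1/252  (sign +1)
combine: 4πI² = 189·4/63·1/252 = 1/21
take √, sign +1: I = 0.06155813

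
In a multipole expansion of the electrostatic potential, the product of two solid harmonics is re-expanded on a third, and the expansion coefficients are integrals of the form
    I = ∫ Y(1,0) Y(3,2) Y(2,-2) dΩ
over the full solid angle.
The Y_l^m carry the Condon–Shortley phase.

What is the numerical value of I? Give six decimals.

0.184674

m-sum 0 ✓  L=6 even ✓  2≤2≤4 ✓
Π(2lᵢ+1) = 3×7×5 = 105
triangle coeff Δ(1,3,2) = 1/105
Σ_t [1,1]: t=1:−1/4 = -1/4
(3j)²=3/35 [(1 3 2; 0 0 0)], sign=-1
Σ_t [1,1]: t=1:−1/24 = -1/24
(3j)²=1/21 [(1 3 2; 0 2 -2)], sign=-1
⇒ 4πI² = 3/7
I = (+1)√(3/7/(4π)) = 0.18467439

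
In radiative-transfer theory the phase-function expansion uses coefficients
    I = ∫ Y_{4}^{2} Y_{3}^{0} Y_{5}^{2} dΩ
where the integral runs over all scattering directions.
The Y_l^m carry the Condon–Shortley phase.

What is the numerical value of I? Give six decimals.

Σmᵢ = 4 ≠ 0, so the φ-integral vanishes; I = 0

0.000000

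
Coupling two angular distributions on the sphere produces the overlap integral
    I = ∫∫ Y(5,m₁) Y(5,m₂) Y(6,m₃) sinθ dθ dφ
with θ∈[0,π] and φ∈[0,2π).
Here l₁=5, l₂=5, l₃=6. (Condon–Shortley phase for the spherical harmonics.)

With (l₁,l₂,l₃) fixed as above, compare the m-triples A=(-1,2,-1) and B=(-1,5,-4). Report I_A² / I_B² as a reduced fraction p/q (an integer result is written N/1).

512/1125

Shared (l₁,l₂,l₃)=(5,5,6): N and (l;000)² cancel in I_A²/I_B².
A: Δ = 4!·6!·6!/17! = 1/28588560; Racah Σ t=1..4: t=1:−1/518400 t=2:+1/23040 t=3:−1/10368 t=4:+1/41472 = -1/32400; ⇒ 3j(5 5 6; -1 2 -1)² = 128/12155, sgn +1
B: Δ = 4!·6!·6!/17! = 1/28588560; Racah Σ t=4..4: t=4:+1/829440 = 1/829440; ⇒ 3j(5 5 6; -1 5 -4)² = 225/9724, sgn +1
I_A²/I_B² = (128/12155)/(225/9724) = 512/1125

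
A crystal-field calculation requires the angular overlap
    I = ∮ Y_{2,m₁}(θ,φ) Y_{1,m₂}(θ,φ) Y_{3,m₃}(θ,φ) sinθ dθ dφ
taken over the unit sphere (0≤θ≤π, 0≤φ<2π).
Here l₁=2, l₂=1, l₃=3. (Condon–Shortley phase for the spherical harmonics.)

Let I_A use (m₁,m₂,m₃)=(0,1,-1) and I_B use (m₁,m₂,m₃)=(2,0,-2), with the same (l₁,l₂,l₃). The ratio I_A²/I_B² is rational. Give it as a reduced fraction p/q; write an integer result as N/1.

Shared (l₁,l₂,l₃)=(2,1,3): N and (l;000)² cancel in I_A²/I_B².
A: Δ = 0!·4!·2!/7! = 1/105; Racah Σ t=0..0: t=0:+1/8 = 1/8; ⇒ 3j(2 1 3; 0 1 -1)² = 2/35, sgn +1
B: Δ = 0!·4!·2!/7! = 1/105; Racah Σ t=0..0: t=0:+1/24 = 1/24; ⇒ 3j(2 1 3; 2 0 -2)² = 1/21, sgn -1
I_A²/I_B² = (2/35)/(1/21) = 6/5

6/5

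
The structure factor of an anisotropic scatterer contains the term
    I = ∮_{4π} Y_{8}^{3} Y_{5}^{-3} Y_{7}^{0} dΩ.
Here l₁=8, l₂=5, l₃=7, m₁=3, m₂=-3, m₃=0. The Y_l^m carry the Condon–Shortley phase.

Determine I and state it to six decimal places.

0.126135

Rules hold: Σm=0, L=20 even, 3≤7≤13.
N = 17·11·15 = 2805
Δ = 6!·10!·4!/21! = 1/814773960
Racah Σ t=1..5: t=1:−1/87091200 t=2:+1/4976640 t=3:−1/2073600 t=4:+1/4976640 t=5:−1/87091200 = -1/9676800
⇒ 3j(8 5 7; 0 0 0)² = 360/46189, sgn +1
Racah Σ t=0..2: t=0:+1/41472000 t=1:−1/12441600 t=2:+1/34836480 = -1/36288000
⇒ 3j(8 5 7; 3 -3 0)² = 192/20995, sgn +1
4πI² = N·(3j₀)²·(3jₘ)² = 207360/1037153
I = +1·√(0.199932/4π) = 0.12613516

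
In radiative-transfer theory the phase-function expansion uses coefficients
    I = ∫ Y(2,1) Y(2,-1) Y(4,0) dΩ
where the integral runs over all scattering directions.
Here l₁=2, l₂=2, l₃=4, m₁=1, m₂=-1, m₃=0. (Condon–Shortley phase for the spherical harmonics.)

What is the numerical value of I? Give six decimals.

Rules hold: Σm=0, L=8 even, 0≤4≤4.
N = 5·5·9 = 225
Δ = 0!·4!·4!/9! = 1/630
Racah Σ t=0..0: t=0:+1/16 = 1/16
⇒ 3j(2 2 4; 0 0 0)² = 2/35, sgn +1
Racah Σ t=0..0: t=0:+1/36 = 1/36
⇒ 3j(2 2 4; 1 -1 0)² = 8/315, sgn +1
4πI² = N·(3j₀)²·(3jₘ)² = 16/49
I = +1·√(0.326531/4π) = 0.16119702

0.161197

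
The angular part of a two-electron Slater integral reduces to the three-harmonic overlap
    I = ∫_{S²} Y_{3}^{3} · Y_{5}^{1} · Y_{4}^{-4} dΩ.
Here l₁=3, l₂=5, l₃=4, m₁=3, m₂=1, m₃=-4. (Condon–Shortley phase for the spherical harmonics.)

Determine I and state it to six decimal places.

0.050679

Checks pass: Σm=0; 12 even; l₃=4∈[2,8].
(2·3+1)(2·5+1)(2·4+1) = 693
Δ: 4! 2! 6! / 13! → 1/180180
sum: t=1:−1/576 t=2:+1/144 t=3:−1/576 = 1/288
3j²(3 5 4; 0 0 0) = Δ·Π!·Σ² = 20/1001  (sign +1)
sum: t=0:+1/34560 = 1/34560
3j²(3 5 4; 3 1 -4) = Δ·Π!·Σ² = 1/429  (sign +1)
combine: 4πI² = 693·20/1001·1/429 = 60/1859
take √, sign +1: I = 0.05067935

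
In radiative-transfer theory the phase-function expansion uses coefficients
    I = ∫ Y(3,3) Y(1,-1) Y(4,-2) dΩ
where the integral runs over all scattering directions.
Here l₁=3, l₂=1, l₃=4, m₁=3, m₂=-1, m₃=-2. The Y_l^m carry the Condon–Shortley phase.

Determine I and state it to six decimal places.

Checks pass: Σm=0; 8 even; l₃=4∈[2,4].
(2·3+1)(2·1+1)(2·4+1) = 189
Δ: 0! 6! 2! / 9! → 1/252
sum: t=0:+1/36 = 1/36
3j²(3 1 4; 0 0 0) = Δ·Π!·Σ² = 4/63  (sign +1)
sum: t=0:+1/1440 = 1/1440
3j²(3 1 4; 3 -1 -2) = Δ·Π!·Σ² = 1/252  (sign +1)
combine: 4πI² = 189·4/63·1/252 = 1/21
take √, sign +1: I = 0.06155813

0.061558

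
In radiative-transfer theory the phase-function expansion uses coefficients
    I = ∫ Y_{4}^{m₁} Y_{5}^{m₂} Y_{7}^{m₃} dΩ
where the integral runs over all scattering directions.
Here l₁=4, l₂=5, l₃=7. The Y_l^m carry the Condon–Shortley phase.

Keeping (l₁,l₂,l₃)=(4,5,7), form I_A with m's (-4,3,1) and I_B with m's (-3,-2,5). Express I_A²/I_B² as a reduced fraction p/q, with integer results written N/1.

784/99

l's match ⇒ only the (l;m) 3-j factors differ between A and B.
A: triangle coeff Δ(4,5,7) = 1/6126120; Σ_t [2,2]: t=2:+1/2073600 = 1/2073600; (3j)²=392/109395 [(4 5 7; -4 3 1)], sign=+1
B: triangle coeff Δ(4,5,7) = 1/6126120; Σ_t [1,2]: t=1:−1/1036800 t=2:+1/1209600 = -1/7257600; (3j)²=1/2210 [(4 5 7; -3 -2 5)], sign=-1
I_A²/I_B² = (392/109395)/(1/2210) = 784/99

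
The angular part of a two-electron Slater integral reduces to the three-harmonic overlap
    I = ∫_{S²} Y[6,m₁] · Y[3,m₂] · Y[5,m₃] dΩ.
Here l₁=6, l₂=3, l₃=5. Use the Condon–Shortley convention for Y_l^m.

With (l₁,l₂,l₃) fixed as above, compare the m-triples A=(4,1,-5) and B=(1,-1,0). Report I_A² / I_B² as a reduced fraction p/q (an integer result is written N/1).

Shared (l₁,l₂,l₃)=(6,3,5): N and (l;000)² cancel in I_A²/I_B².
A: Δ = 4!·8!·2!/15! = 1/675675; Racah Σ t=2..2: t=2:+1/322560 = 1/322560; ⇒ 3j(6 3 5; 4 1 -5)² = 18/1001, sgn +1
B: Δ = 4!·8!·2!/15! = 1/675675; Racah Σ t=0..2: t=0:+1/34560 t=1:−1/3456 t=2:+1/5760 = -1/11520; ⇒ 3j(6 3 5; 1 -1 0)² = 2/429, sgn +1
I_A²/I_B² = (18/1001)/(2/429) = 27/7

27/7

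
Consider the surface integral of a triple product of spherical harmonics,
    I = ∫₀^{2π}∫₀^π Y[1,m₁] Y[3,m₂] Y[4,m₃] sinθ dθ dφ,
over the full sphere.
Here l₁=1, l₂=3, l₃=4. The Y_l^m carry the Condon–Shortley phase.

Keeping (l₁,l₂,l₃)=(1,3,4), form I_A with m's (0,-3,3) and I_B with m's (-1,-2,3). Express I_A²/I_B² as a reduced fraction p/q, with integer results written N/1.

Same 1,3,4: normalisation and zero-m 3j drop out of the ratio.
A: Δ: 0! 2! 6! / 9! → 1/252; sum: t=0:+1/720 = 1/720; 3j²(1 3 4; 0 -3 3) = Δ·Π!·Σ² = 1/36  (sign -1)
B: Δ: 0! 2! 6! / 9! → 1/252; sum: t=0:+1/240 = 1/240; 3j²(1 3 4; -1 -2 3) = Δ·Π!·Σ² = 1/12  (sign -1)
I_A²/I_B² = (1/36)/(1/12) = 1/3

1/3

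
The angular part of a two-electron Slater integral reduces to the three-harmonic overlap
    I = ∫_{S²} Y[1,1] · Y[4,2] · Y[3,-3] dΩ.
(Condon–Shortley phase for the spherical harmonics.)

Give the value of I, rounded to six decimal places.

0.061558

Rules hold: Σm=0, L=8 even, 3≤3≤5.
N = 3·9·7 = 189
Δ = 2!·0!·6!/9! = 1/252
Racah Σ t=1..1: t=1:−1/36 = -1/36
⇒ 3j(1 4 3; 0 0 0)² = 4/63, sgn +1
Racah Σ t=0..0: t=0:+1/1440 = 1/1440
⇒ 3j(1 4 3; 1 2 -3)² = 1/252, sgn +1
4πI² = N·(3j₀)²·(3jₘ)² = 1/21
I = +1·√(0.047619/4π) = 0.06155813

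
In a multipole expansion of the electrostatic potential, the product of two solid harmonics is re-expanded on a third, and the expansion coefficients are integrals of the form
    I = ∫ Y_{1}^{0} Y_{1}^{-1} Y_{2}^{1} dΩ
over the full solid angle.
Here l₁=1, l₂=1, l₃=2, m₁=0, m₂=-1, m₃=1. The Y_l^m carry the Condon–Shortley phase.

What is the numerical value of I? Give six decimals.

-0.218510

Rules hold: Σm=0, L=4 even, 0≤2≤2.
N = 3·3·5 = 45
Δ = 0!·2!·2!/5! = 1/30
Racah Σ t=0..0: t=0:+1/1 = 1/1
⇒ 3j(1 1 2; 0 0 0)² = 2/15, sgn +1
Racah Σ t=0..0: t=0:+1/2 = 1/2
⇒ 3j(1 1 2; 0 -1 1)² = 1/10, sgn -1
4πI² = N·(3j₀)²·(3jₘ)² = 3/5
I = -1·√(0.6/4π) = -0.21850969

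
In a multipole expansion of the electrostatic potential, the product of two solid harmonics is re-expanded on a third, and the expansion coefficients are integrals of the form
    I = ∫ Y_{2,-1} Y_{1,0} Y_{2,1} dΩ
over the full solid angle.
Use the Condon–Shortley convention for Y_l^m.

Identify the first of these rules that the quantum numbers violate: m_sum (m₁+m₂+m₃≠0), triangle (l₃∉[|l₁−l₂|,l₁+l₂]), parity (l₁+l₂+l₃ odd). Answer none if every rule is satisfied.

Σmᵢ = 0  ✓
l₃∈[|l₁−l₂|,l₁+l₂]=[1,3], have l₃=2  ✓
Σlᵢ = 5 ⇒ odd  ✗

parity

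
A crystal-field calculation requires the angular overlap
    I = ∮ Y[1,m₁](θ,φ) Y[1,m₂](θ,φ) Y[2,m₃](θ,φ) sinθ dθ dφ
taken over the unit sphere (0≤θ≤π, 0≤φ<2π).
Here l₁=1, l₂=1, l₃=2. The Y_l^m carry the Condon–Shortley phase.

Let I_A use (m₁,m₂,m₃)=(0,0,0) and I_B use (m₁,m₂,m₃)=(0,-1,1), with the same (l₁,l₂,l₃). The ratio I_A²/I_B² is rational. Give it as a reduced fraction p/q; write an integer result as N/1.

4/3

Same 1,1,2: normalisation and zero-m 3j drop out of the ratio.
A: Δ: 0! 2! 2! / 5! → 1/30; sum: t=0:+1/1 = 1/1; 3j²(1 1 2; 0 0 0) = Δ·Π!·Σ² = 2/15  (sign +1)
B: Δ: 0! 2! 2! / 5! → 1/30; sum: t=0:+1/2 = 1/2; 3j²(1 1 2; 0 -1 1) = Δ·Π!·Σ² = 1/10  (sign -1)
I_A²/I_B² = (2/15)/(1/10) = 4/3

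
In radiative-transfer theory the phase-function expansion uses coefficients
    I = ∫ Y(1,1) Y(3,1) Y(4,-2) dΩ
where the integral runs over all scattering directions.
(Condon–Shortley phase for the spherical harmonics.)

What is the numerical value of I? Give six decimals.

0.238414

Rules hold: Σm=0, L=8 even, 2≤4≤4.
N = 3·7·9 = 189
Δ = 0!·2!·6!/9! = 1/252
Racah Σ t=0..0: t=0:+1/36 = 1/36
⇒ 3j(1 3 4; 0 0 0)² = 4/63, sgn +1
Racah Σ t=0..0: t=0:+1/96 = 1/96
⇒ 3j(1 3 4; 1 1 -2)² = 5/84, sgn +1
4πI² = N·(3j₀)²·(3jₘ)² = 5/7
I = +1·√(0.714286/4π) = 0.23841361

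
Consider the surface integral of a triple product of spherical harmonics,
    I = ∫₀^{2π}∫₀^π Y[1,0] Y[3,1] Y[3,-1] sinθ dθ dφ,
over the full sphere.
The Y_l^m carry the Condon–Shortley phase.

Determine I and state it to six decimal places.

l₁+l₂+l₃=7 is odd: 3j(l;000)=0 ⇒ I=0

0.000000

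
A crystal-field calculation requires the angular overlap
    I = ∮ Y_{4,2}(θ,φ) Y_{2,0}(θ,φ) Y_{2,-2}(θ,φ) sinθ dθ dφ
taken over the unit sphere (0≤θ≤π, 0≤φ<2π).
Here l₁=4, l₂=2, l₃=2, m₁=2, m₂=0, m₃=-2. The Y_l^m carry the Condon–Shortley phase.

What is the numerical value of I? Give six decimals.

Checks pass: Σm=0; 8 even; l₃=2∈[2,6].
(2·4+1)(2·2+1)(2·2+1) = 225
Δ: 4! 4! 0! / 9! → 1/630
sum: t=2:+1/16 = 1/16
3j²(4 2 2; 0 0 0) = Δ·Π!·Σ² = 2/35  (sign +1)
sum: t=2:+1/96 = 1/96
3j²(4 2 2; 2 0 -2) = Δ·Π!·Σ² = 1/42  (sign +1)
combine: 4πI² = 225·2/35·1/42 = 15/49
take √, sign +1: I = 0.15607835

0.156078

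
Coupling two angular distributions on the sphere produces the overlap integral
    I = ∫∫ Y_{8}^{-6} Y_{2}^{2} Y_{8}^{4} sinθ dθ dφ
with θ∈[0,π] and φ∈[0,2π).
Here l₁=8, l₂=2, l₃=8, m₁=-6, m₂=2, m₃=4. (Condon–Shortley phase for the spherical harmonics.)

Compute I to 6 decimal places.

m-sum 0 ✓  L=18 even ✓  6≤8≤10 ✓
Π(2lᵢ+1) = 17×5×17 = 1445
triangle coeff Δ(8,2,8) = 1/348840
Σ_t [0,2]: t=0:+1/116121600 t=1:−1/25401600 t=2:+1/116121600 = -1/45158400
(3j)²=24/1615 [(8 2 8; 0 0 0)], sign=-1
Σ_t [2,2]: t=2:+1/3832012800 = 1/3832012800
(3j)²=91/9690 [(8 2 8; -6 2 4)], sign=+1
⇒ 4πI² = 364/1805
I = (-1)√(364/1805/(4π)) = -0.12667974

-0.126680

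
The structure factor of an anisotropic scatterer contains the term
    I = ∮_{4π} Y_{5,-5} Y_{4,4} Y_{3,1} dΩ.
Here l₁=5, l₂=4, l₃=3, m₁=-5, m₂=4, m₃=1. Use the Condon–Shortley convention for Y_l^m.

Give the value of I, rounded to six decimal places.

m-sum 0 ✓  L=12 even ✓  1≤3≤9 ✓
Π(2lᵢ+1) = 11×9×7 = 693
triangle coeff Δ(5,4,3) = 1/180180
Σ_t [2,4]: t=2:+1/576 t=3:−1/144 t=4:+1/576 = -1/288
(3j)²=20/1001 [(5 4 3; 0 0 0)], sign=+1
Σ_t [6,6]: t=6:+1/34560 = 1/34560
(3j)²=14/429 [(5 4 3; -5 4 1)], sign=+1
⇒ 4πI² = 840/1859
I = (+1)√(840/1859/(4π)) = 0.18962475

0.189625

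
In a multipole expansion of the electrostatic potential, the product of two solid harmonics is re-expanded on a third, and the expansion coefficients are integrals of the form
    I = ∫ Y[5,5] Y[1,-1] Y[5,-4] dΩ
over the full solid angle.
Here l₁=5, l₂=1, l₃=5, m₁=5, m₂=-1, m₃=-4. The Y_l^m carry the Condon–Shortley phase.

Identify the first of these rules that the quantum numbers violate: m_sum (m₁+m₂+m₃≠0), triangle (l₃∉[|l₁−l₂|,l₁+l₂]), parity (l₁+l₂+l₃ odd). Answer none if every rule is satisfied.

parity

Σmᵢ = 0  ✓
l₃∈[|l₁−l₂|,l₁+l₂]=[4,6], have l₃=5  ✓
Σlᵢ = 11 ⇒ odd  ✗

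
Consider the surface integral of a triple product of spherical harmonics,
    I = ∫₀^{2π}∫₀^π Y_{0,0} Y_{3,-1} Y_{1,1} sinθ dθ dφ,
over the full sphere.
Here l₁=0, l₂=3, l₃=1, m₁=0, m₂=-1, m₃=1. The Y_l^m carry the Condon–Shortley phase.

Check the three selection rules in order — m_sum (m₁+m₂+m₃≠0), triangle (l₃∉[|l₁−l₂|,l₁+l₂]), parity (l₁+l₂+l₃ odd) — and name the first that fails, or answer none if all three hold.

triangle

azimuthal sum: 0 − 1 + 1 = 0  ✓
3 ≤ 1 ≤ 3 (triangle on l)  ✗
L = 0 + 3 + 1 = 4 (even)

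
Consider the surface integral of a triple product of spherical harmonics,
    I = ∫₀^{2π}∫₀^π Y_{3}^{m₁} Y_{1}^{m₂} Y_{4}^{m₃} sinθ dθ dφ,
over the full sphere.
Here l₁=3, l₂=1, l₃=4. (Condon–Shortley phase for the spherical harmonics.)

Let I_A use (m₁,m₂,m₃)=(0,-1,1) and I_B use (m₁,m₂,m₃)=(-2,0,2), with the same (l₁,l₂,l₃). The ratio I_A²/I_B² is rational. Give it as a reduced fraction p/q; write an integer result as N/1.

Shared (l₁,l₂,l₃)=(3,1,4): N and (l;000)² cancel in I_A²/I_B².
A: Δ = 0!·6!·2!/9! = 1/252; Racah Σ t=0..0: t=0:+1/72 = 1/72; ⇒ 3j(3 1 4; 0 -1 1)² = 5/126, sgn -1
B: Δ = 0!·6!·2!/9! = 1/252; Racah Σ t=0..0: t=0:+1/120 = 1/120; ⇒ 3j(3 1 4; -2 0 2)² = 1/21, sgn +1
I_A²/I_B² = (5/126)/(1/21) = 5/6

5/6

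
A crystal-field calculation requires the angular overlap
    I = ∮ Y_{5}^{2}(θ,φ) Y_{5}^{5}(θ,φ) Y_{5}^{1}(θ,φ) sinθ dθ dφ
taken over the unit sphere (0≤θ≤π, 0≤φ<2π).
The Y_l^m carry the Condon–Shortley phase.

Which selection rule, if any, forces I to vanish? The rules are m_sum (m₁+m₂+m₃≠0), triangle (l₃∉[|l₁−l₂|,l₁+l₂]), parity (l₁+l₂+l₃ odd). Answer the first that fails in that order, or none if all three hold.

m_sum

azimuthal sum: 2 + 5 + 1 = 8  ✗
0 ≤ 5 ≤ 10 (triangle on l)
L = 5 + 5 + 5 = 15 (odd)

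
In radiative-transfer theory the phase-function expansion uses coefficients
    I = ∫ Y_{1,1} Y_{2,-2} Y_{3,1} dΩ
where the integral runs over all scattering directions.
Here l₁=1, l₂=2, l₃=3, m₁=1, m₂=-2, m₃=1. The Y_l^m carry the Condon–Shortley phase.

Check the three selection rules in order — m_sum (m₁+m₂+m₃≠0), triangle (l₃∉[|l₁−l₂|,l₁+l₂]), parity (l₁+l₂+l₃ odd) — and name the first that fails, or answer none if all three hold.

Σmᵢ = 0  ✓
l₃∈[|l₁−l₂|,l₁+l₂]=[1,3], have l₃=3  ✓
Σlᵢ = 6 ⇒ even  ✓

none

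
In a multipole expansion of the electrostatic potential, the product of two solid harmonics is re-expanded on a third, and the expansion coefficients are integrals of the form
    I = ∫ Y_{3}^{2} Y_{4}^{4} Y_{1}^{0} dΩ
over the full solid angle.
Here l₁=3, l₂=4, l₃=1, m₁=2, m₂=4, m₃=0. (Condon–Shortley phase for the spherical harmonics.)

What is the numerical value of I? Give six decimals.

0.000000

m-sum = 2 + 4 + 0 = 6 ≠ 0 ⇒ I = 0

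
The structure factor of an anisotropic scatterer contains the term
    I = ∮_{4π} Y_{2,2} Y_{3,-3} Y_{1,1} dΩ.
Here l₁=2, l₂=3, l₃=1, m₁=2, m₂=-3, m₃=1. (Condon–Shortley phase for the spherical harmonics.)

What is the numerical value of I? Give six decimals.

-0.319865

Checks pass: Σm=0; 6 even; l₃=1∈[1,5].
(2·2+1)(2·3+1)(2·1+1) = 105
Δ: 4! 0! 2! / 7! → 1/105
sum: t=2:+1/4 = 1/4
3j²(2 3 1; 0 0 0) = Δ·Π!·Σ² = 3/35  (sign -1)
sum: t=0:+1/48 = 1/48
3j²(2 3 1; 2 -3 1) = Δ·Π!·Σ² = 1/7  (sign +1)
combine: 4πI² = 105·3/35·1/7 = 9/7
take √, sign -1: I = -0.31986543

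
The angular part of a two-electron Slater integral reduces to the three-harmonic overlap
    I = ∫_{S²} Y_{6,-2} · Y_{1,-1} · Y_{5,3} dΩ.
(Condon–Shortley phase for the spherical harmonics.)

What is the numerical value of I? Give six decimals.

0.100084

Rules hold: Σm=0, L=12 even, 5≤5≤7.
N = 13·3·11 = 429
Δ = 2!·10!·0!/13! = 1/858
Racah Σ t=1..1: t=1:−1/14400 = -1/14400
⇒ 3j(6 1 5; 0 0 0)² = 6/143, sgn +1
Racah Σ t=0..0: t=0:+1/161280 = 1/161280
⇒ 3j(6 1 5; -2 -1 3)² = 1/143, sgn +1
4πI² = N·(3j₀)²·(3jₘ)² = 18/143
I = +1·√(0.125874/4π) = 0.10008369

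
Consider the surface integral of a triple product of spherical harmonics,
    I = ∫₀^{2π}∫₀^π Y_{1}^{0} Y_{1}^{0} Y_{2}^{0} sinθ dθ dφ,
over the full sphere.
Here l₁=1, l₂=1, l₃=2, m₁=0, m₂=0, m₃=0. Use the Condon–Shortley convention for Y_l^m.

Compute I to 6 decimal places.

Checks pass: Σm=0; 4 even; l₃=2∈[0,2].
(2·1+1)(2·1+1)(2·2+1) = 45
Δ: 0! 2! 2! / 5! → 1/30
sum: t=0:+1/1 = 1/1
3j²(1 1 2; 0 0 0) = Δ·Π!·Σ² = 2/15  (sign +1)
(m-triple is (0,0,0) — same symbol as above.)
combine: 4πI² = 45·2/15·2/15 = 4/5
take √, sign +1: I = 0.25231325

0.252313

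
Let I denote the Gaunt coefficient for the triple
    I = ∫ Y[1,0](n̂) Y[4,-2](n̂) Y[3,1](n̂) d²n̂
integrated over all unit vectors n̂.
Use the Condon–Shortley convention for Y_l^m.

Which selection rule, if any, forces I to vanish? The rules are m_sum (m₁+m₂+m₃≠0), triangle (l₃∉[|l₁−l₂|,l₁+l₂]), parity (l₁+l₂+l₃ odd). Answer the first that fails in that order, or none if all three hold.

m_sum

Σmᵢ = -1  ✗
l₃∈[|l₁−l₂|,l₁+l₂]=[3,5], have l₃=3
Σlᵢ = 8 ⇒ even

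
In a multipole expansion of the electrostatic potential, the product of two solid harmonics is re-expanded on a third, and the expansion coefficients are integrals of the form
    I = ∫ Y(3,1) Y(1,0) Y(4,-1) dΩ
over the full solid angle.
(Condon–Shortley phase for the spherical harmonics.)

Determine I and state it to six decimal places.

-0.238414

m-sum 0 ✓  L=8 even ✓  2≤4≤4 ✓
Π(2lᵢ+1) = 7×3×9 = 189
triangle coeff Δ(3,1,4) = 1/252
Σ_t [0,0]: t=0:+1/36 = 1/36
(3j)²=4/63 [(3 1 4; 0 0 0)], sign=+1
Σ_t [0,0]: t=0:+1/48 = 1/48
(3j)²=5/84 [(3 1 4; 1 0 -1)], sign=-1
⇒ 4πI² = 5/7
I = (-1)√(5/7/(4π)) = -0.23841361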